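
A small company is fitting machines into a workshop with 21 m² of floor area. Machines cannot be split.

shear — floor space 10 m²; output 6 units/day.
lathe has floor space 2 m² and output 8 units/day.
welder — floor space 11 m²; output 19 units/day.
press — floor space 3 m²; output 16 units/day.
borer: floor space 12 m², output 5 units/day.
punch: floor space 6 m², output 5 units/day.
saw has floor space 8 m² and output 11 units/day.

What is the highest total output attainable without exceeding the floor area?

Take lathe, welder, and press: floor space 2 + 11 + 3 = 16 ≤ 21, output 8 + 19 + 16 = 43.
No other feasible combination does better.

43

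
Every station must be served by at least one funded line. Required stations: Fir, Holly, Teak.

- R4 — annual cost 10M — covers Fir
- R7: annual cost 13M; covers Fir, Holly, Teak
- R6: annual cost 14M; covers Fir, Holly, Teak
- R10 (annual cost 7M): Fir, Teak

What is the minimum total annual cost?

R7 alone covers Fir, Holly, Teak — every station.
Total annual cost: 13.

13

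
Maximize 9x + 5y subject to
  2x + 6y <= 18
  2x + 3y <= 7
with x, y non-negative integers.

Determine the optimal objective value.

The continuous relaxation peaks at (3.5, 0) with value 31.50; rounding to a feasible lattice point costs some objective.
(x,y)=(3,0): 2·3+6·0=6≤18, 2·3+3·0=6≤7, objective 27.
(x,y)=(2,1): 2·2+6·1=10≤18, 2·2+3·1=7≤7, objective 23.
(x,y)=(2,0): 2·2+6·0=4≤18, 2·2+3·0=4≤7, objective 18.
Maximum is 27 at (x,y)=(3,0).

27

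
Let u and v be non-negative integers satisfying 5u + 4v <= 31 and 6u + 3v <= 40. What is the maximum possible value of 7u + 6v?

45

(u,v)=(3,4) is feasible, giving 45.
(u,v)=(2,5) is feasible, giving 44.
(u,v)=(1,6) is feasible, giving 43.
The best lattice point is (3,4), giving 45.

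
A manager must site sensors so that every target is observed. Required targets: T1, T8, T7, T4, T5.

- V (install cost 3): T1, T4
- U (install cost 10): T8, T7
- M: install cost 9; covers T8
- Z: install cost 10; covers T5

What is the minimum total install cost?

23

Choose V, U, and Z: together they cover T1, T8, T7, T4, T5 — every target.
Total install cost: 3 + 10 + 10 = 23.
No cover costs less than 23.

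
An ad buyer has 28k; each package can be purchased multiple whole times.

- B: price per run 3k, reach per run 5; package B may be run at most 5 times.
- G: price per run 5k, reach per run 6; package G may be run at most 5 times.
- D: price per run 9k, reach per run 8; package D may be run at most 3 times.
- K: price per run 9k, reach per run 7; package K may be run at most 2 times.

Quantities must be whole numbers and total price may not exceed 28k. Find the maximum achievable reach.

38

B has the best ratio (5/3); taking only B gives at most 5×5 = 25 (stopped by the supply cap of 5).
Mixing does better — 4×B and 3×G: price 27 ≤ 28, reach 4·5 + 3·6 = 38.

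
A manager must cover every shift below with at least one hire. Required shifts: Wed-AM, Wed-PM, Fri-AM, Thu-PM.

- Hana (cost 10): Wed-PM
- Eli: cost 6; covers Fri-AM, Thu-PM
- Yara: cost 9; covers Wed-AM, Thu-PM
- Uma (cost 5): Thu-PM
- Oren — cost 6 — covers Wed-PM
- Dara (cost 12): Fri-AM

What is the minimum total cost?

21

This is a weighted set-cover instance.
Choose Eli, Yara, and Oren: together they cover Wed-AM, Wed-PM, Fri-AM, Thu-PM — every shift.
Total cost: 6 + 9 + 6 = 21.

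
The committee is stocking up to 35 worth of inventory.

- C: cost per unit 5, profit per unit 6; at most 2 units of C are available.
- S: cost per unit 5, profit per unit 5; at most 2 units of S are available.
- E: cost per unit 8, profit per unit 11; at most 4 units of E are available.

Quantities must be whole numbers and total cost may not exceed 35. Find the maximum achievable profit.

45

4×E: cost 32 ≤ 35, profit 4·11 = 44.
2×C and 3×E: cost 34 ≤ 35, profit 2·6 + 3·11 = 45.
Best is 45.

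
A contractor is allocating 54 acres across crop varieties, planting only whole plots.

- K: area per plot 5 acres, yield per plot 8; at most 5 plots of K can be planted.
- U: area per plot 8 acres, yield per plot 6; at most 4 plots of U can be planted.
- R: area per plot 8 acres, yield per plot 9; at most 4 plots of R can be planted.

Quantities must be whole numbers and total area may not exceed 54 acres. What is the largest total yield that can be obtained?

68

K has the best ratio (8/5); taking only K gives at most 5×8 = 40 (stopped by the supply cap of 5).
Mixing does better — 4×K and 4×R: area 52 ≤ 54, yield 4·8 + 4·9 = 68.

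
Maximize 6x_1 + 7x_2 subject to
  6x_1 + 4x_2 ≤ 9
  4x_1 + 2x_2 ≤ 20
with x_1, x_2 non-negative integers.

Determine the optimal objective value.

14

(x_1,x_2)=(0,2): 6·0+4·2=8≤9, 4·0+2·2=4≤20, objective 14.
(x_1,x_2)=(0,1): 6·0+4·1=4≤9, 4·0+2·1=2≤20, objective 7.
Maximum is 14 at (x_1,x_2)=(0,2).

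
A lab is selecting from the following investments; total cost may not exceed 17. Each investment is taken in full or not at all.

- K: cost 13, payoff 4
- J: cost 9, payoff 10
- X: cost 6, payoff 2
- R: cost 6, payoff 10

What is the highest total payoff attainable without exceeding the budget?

This is an integer program with binary decision variables.
Allowing fractional choices, the relaxed optimum would be about 20.7, but investments are indivisible.
J + R: cost 9 + 6 = 15 ≤ 17, payoff 10 + 10 = 20.
X + R: cost 6 + 6 = 12 ≤ 17, payoff 2 + 10 = 12.
J + X: cost 9 + 6 = 15 ≤ 17, payoff 10 + 2 = 12.
Best is J and R with total payoff 20.

20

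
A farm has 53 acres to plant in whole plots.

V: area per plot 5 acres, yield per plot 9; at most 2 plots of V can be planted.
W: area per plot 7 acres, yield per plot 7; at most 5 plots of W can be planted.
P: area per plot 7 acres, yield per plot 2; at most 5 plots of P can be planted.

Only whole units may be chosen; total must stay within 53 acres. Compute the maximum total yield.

This is a bounded integer knapsack.
V has the best ratio (9/5); taking only V gives at most 2×9 = 18 (stopped by the supply cap of 2).
Mixing does better — 2×V, 5×W, and 1×P: area 52 ≤ 53, yield 2·9 + 5·7 + 1·2 = 55.

55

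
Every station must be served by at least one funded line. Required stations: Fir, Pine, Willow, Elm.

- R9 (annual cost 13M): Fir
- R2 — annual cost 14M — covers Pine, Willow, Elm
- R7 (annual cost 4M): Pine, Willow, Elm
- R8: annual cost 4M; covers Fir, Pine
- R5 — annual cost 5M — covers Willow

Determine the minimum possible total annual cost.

8

Choose R7 and R8: together they cover Fir, Pine, Willow, Elm — every station.
Total annual cost: 4 + 4 = 8.
No cover costs less than 8.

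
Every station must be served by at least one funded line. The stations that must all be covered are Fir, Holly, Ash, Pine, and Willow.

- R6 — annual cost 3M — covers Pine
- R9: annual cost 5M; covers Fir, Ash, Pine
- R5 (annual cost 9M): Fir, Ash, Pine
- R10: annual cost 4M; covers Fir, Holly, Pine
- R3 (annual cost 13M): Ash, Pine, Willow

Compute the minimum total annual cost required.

17

This is an integer covering problem.
The greedy cost-per-new-station heuristic would pick R10, R9, and R3 for 22, but a cheaper cover exists.
Choose R10 and R3: together they cover Fir, Holly, Ash, Pine, Willow — every station.
Total annual cost: 4 + 13 = 17.
No cover costs less than 17.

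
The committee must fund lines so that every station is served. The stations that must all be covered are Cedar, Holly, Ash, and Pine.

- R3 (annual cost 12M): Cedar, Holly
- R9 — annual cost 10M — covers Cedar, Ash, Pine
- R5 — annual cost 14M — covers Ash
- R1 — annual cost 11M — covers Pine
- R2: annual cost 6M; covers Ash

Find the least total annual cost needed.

Choose R3 and R9: together they cover Cedar, Holly, Ash, Pine — every station.
Total annual cost: 12 + 10 = 22.

22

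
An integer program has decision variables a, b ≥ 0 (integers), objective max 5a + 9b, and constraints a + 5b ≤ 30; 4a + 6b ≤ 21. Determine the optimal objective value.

The continuous relaxation peaks at (0, 3.5) with value 31.50; rounding to a feasible lattice point costs some objective.
(a,b)=(2,2): 1·2+5·2=12≤30, 4·2+6·2=20≤21, objective 28.
(a,b)=(0,3): 1·0+5·3=15≤30, 4·0+6·3=18≤21, objective 27.
(a,b)=(3,1): 1·3+5·1=8≤30, 4·3+6·1=18≤21, objective 24.
Maximum is 28 at (a,b)=(2,2).

28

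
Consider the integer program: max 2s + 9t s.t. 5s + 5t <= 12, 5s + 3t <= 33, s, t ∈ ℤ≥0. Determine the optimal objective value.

(s,t)=(0,2): 5·0+5·2=10≤12, 5·0+3·2=6≤33, objective 18.
(s,t)=(1,1): 5·1+5·1=10≤12, 5·1+3·1=8≤33, objective 11.
(s,t)=(0,1): 5·0+5·1=5≤12, 5·0+3·1=3≤33, objective 9.
No feasible integer point exceeds 18.

18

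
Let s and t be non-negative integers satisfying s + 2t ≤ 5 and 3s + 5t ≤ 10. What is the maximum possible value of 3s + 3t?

The continuous relaxation peaks at (3.33, 0) with value 10.00; rounding to a feasible lattice point costs some objective.
(s,t)=(3,0): 1·3+2·0=3≤5, 3·3+5·0=9≤10, objective 9.
(s,t)=(2,0): 1·2+2·0=2≤5, 3·2+5·0=6≤10, objective 6.
Maximum is 9 at (s,t)=(3,0).

9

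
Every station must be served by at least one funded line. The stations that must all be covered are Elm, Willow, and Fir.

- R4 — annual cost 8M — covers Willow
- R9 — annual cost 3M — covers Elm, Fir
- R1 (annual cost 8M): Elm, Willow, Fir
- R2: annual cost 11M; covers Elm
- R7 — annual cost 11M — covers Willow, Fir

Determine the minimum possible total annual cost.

8

This is a weighted set-cover instance.
The greedy cost-per-new-station heuristic would pick R9 and R4 for 11, but a cheaper cover exists.
R1 alone covers Elm, Willow, Fir — every station.
Total annual cost: 8.
No cover costs less than 8.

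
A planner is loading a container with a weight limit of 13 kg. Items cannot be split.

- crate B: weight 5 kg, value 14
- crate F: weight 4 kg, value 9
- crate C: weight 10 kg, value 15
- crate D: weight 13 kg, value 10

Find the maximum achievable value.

crate C: weight 10 ≤ 13, value 15.
crate B: weight 5 ≤ 13, value 14.
crate B + crate F: weight 5 + 4 = 9 ≤ 13, value 14 + 9 = 23.
Best is crate B and crate F with total value 23.

23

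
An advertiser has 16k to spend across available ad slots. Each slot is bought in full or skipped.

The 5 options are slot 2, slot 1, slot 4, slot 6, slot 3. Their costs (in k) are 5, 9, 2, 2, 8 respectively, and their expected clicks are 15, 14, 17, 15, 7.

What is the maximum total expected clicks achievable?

47

Allowing fractional choices, the relaxed optimum would be about 57.9, but ad slots are indivisible.
slot 2 + slot 4 + slot 6: cost 5 + 2 + 2 = 9 ≤ 16, expected clicks 15 + 17 + 15 = 47.
slot 1 + slot 4 + slot 6: cost 9 + 2 + 2 = 13 ≤ 16, expected clicks 14 + 17 + 15 = 46.
Best is slot 2, slot 4, and slot 6 with total expected clicks 47.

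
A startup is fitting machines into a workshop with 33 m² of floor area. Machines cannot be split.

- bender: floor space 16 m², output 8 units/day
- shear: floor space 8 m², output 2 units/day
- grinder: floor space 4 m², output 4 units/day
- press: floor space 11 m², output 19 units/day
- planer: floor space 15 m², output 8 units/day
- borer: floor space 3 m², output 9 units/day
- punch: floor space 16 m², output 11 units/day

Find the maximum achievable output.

Treat it as a binary knapsack problem.
Take grinder, press, planer, and borer: floor space 4 + 11 + 15 + 3 = 33 ≤ 33, output 4 + 19 + 8 + 9 = 40.
No other feasible combination does better.

40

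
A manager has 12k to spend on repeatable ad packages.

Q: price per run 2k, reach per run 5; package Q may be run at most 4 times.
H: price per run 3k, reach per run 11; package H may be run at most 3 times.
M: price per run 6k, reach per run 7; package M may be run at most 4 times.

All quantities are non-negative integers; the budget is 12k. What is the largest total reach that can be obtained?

38

1×Q and 3×H: price 11 ≤ 12, reach 1·5 + 3·11 = 38.
3×Q and 2×H: price 12 ≤ 12, reach 3·5 + 2·11 = 37.
Best is 38.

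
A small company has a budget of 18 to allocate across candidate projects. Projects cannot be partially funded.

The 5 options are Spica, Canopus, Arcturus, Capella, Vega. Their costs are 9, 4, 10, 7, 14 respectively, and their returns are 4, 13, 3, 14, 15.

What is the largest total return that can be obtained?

This is an integer program with binary decision variables.
Allowing fractional choices, the relaxed optimum would be about 34.5, but projects are indivisible.
Spica + Capella: cost 9 + 7 = 16 ≤ 18, return 4 + 14 = 18.
Canopus + Capella: cost 4 + 7 = 11 ≤ 18, return 13 + 14 = 27.
Canopus + Vega: cost 4 + 14 = 18 ≤ 18, return 13 + 15 = 28.
Best is Canopus and Vega with total return 28.

28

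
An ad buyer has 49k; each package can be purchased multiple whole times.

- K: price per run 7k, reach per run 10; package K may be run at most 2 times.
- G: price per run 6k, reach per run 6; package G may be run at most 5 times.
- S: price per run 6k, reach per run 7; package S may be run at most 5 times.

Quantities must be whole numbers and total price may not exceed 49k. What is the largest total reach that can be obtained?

57

This is a bounded integer knapsack.
1×K, 3×G, and 4×S: price 49 ≤ 49, reach 1·10 + 3·6 + 4·7 = 56.
1×K, 2×G, and 5×S: price 49 ≤ 49, reach 1·10 + 2·6 + 5·7 = 57.
Best is 57.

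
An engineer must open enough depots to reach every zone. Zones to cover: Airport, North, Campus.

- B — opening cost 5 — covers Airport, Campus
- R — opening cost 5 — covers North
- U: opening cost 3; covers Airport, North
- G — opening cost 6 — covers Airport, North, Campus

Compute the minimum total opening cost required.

The greedy cost-per-new-zone heuristic would pick U and B for 8, but a cheaper cover exists.
G alone covers Airport, North, Campus — every zone.
Total opening cost: 6.
No cover costs less than 6.

6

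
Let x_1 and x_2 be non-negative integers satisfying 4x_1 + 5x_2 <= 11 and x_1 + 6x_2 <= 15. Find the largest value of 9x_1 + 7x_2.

(x_1,x_2)=(2,0): 4·2+5·0=8≤11, 1·2+6·0=2≤15, objective 18.
(x_1,x_2)=(1,1): 4·1+5·1=9≤11, 1·1+6·1=7≤15, objective 16.
(x_1,x_2)=(1,0): 4·1+5·0=4≤11, 1·1+6·0=1≤15, objective 9.
Maximum is 18 at (x_1,x_2)=(2,0).

18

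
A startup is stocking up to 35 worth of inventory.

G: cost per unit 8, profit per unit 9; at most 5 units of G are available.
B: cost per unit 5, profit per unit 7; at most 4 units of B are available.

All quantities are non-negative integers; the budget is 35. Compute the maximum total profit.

This is a bounded integer knapsack.
2×G and 3×B: cost 31 ≤ 35, profit 2·9 + 3·7 = 39.
3×G and 2×B: cost 34 ≤ 35, profit 3·9 + 2·7 = 41.
Best is 41.

41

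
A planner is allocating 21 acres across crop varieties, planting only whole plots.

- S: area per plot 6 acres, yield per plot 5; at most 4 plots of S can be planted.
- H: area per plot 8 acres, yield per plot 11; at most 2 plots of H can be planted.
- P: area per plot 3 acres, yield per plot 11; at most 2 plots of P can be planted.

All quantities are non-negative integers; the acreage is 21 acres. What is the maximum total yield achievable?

38

P has the best ratio (11/3); taking only P gives at most 2×11 = 22 (stopped by the supply cap of 2).
Mixing does better — 1×S, 1×H, and 2×P: area 20 ≤ 21, yield 1·5 + 1·11 + 2·11 = 38.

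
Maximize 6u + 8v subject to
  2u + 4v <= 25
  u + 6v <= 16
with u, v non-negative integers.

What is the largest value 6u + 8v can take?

Relaxing integrality, the LP optimum is 75.00 at (u,v) = (12.5, 0), which is not an integer point.
(u,v)=(12,0): 2·12+4·0=24≤25, 1·12+6·0=12≤16, objective 72.
(u,v)=(11,0): 2·11+4·0=22≤25, 1·11+6·0=11≤16, objective 66.
Maximum is 72 at (u,v)=(12,0).

72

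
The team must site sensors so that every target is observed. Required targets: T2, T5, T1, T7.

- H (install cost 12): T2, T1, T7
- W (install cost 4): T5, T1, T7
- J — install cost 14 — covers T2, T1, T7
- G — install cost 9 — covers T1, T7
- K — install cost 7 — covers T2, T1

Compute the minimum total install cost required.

Choose W and K: together they cover T2, T5, T1, T7 — every target.
Total install cost: 4 + 7 = 11.
No cover costs less than 11.

11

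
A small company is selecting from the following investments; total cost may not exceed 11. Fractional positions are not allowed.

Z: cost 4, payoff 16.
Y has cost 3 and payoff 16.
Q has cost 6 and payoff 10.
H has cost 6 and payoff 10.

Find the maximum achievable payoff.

This is a 0-1 knapsack instance.
Allowing fractional choices, the relaxed optimum would be about 38.7, but investments are indivisible.
Y + Q: cost 3 + 6 = 9 ≤ 11, payoff 16 + 10 = 26.
Z + Y: cost 4 + 3 = 7 ≤ 11, payoff 16 + 16 = 32.
Y + H: cost 3 + 6 = 9 ≤ 11, payoff 16 + 10 = 26.
Best is Z and Y with total payoff 32.

32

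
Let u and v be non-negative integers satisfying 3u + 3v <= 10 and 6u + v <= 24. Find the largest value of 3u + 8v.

Relaxing integrality, the LP optimum is 26.67 at (u,v) = (0, 3.33), which is not an integer point.
(u,v)=(0,3): 3·0+3·3=9≤10, 6·0+1·3=3≤24, objective 24.
(u,v)=(1,2): 3·1+3·2=9≤10, 6·1+1·2=8≤24, objective 19.
No feasible integer point exceeds 24.

24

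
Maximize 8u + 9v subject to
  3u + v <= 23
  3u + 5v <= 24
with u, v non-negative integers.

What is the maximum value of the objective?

(u,v)=(6,1): 3·6+1·1=19≤23, 3·6+5·1=23≤24, objective 57.
(u,v)=(7,0): 3·7+1·0=21≤23, 3·7+5·0=21≤24, objective 56.
(u,v)=(5,1): 3·5+1·1=16≤23, 3·5+5·1=20≤24, objective 49.
The best lattice point is (6,1), giving 57.

57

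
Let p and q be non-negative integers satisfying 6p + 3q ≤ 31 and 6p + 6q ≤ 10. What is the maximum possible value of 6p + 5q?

(p,q)=(1,0) is feasible, giving 6.
(p,q)=(0,1) is feasible, giving 5.
(p,q)=(0,0) is feasible, giving 0.
Maximum is 6 at (p,q)=(1,0).

6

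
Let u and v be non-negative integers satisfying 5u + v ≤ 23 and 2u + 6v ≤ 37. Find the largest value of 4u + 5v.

37

Relaxing integrality, the LP optimum is 39.25 at (u,v) = (3.61, 4.96), which is not an integer point.
(u,v)=(3,5) is feasible, giving 37.
(u,v)=(2,5) is feasible, giving 33.
(u,v)=(3,4) is feasible, giving 32.
(u,v)=(4,3) is feasible, giving 31.
No feasible integer point exceeds 37.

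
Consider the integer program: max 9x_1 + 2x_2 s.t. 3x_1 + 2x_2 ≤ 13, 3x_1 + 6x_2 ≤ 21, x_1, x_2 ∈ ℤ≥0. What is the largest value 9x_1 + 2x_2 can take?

(x_1,x_2)=(4,0): 3·4+2·0=12≤13, 3·4+6·0=12≤21, objective 36.
(x_1,x_2)=(3,1): 3·3+2·1=11≤13, 3·3+6·1=15≤21, objective 29.
(x_1,x_2)=(3,0): 3·3+2·0=9≤13, 3·3+6·0=9≤21, objective 27.
Maximum is 36 at (x_1,x_2)=(4,0).

36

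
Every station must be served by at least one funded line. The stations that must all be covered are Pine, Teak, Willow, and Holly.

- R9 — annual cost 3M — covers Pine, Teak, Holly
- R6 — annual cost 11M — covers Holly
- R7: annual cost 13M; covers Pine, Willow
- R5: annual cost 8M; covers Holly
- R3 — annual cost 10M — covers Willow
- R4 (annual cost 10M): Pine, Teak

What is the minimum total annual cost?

13

Choose R9 and R3: together they cover Pine, Teak, Willow, Holly — every station.
Total annual cost: 3 + 10 = 13.
No cover costs less than 13.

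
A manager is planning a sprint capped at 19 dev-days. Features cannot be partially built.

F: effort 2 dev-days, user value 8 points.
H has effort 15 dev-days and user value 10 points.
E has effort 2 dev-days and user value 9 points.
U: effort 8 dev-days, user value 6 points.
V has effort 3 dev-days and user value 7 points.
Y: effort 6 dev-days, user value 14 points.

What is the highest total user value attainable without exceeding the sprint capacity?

This is an integer program with binary decision variables.
Take F, E, V, and Y: effort 2 + 2 + 3 + 6 = 13 ≤ 19, user value 8 + 9 + 7 + 14 = 38.
No other feasible combination does better.

38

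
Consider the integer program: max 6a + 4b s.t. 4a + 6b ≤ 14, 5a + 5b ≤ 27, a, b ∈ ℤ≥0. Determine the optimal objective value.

18

Relaxing integrality, the LP optimum is 21.00 at (a,b) = (3.5, 0), which is not an integer point.
(a,b)=(3,0): 4·3+6·0=12≤14, 5·3+5·0=15≤27, objective 18.
(a,b)=(2,1): 4·2+6·1=14≤14, 5·2+5·1=15≤27, objective 16.
(a,b)=(2,0): 4·2+6·0=8≤14, 5·2+5·0=10≤27, objective 12.
No feasible integer point exceeds 18.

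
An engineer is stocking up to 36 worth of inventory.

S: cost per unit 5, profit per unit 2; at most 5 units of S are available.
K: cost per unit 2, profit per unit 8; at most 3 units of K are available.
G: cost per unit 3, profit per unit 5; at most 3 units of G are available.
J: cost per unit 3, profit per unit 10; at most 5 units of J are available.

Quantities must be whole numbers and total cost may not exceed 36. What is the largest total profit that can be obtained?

91

This is a bounded integer knapsack.
3×K, 3×G, and 5×J: cost 30 ≤ 36, profit 3·8 + 3·5 + 5·10 = 89.
1×S, 3×K, 3×G, and 5×J: cost 35 ≤ 36, profit 1·2 + 3·8 + 3·5 + 5·10 = 91.
Best is 91.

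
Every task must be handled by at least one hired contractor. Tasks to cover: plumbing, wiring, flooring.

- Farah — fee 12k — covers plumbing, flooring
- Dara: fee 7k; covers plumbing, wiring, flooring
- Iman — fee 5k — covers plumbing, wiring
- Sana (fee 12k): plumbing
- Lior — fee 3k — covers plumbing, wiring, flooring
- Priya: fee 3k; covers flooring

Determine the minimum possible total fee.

3

Lior alone covers plumbing, wiring, flooring — every task.
Total fee: 3.
No cover costs less than 3.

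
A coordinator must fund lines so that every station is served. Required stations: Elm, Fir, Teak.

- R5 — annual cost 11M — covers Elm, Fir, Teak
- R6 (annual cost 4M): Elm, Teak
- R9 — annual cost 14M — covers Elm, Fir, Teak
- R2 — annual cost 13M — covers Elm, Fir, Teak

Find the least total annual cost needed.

The greedy cost-per-new-station heuristic would pick R6 and R5 for 15, but a cheaper cover exists.
R5 alone covers Elm, Fir, Teak — every station.
Total annual cost: 11.
No cover costs less than 11.

11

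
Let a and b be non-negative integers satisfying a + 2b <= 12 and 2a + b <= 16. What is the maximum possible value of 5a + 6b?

(a,b)=(6,3): 1·6+2·3=12≤12, 2·6+1·3=15≤16, objective 48.
(a,b)=(7,2): 1·7+2·2=11≤12, 2·7+1·2=16≤16, objective 47.
(a,b)=(5,3): 1·5+2·3=11≤12, 2·5+1·3=13≤16, objective 43.
No feasible integer point exceeds 48.

48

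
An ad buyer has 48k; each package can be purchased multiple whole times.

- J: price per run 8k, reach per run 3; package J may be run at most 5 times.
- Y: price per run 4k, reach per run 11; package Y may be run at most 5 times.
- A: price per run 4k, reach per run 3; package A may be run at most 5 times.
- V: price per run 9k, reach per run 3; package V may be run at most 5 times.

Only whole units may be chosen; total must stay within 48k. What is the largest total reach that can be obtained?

73

5×Y, 4×A, and 1×V: price 45 ≤ 48, reach 5·11 + 4·3 + 1·3 = 70.
1×J, 5×Y, and 5×A: price 48 ≤ 48, reach 1·3 + 5·11 + 5·3 = 73.
Best is 73.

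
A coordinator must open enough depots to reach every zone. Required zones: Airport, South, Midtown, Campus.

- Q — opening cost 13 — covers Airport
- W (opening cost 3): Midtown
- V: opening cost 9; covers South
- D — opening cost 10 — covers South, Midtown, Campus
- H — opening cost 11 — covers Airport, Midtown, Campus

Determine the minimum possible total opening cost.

The greedy cost-per-new-zone heuristic would pick W, D, and H for 24, but a cheaper cover exists.
Choose V and H: together they cover Airport, South, Midtown, Campus — every zone.
Total opening cost: 9 + 11 = 20.
No cover costs less than 20.

20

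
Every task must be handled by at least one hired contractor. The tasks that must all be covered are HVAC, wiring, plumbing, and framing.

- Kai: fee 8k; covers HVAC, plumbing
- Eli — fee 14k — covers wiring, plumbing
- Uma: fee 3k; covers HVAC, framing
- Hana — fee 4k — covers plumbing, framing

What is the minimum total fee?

The greedy cost-per-new-task heuristic would pick Uma, Hana, and Eli for 21, but a cheaper cover exists.
Choose Eli and Uma: together they cover HVAC, wiring, plumbing, framing — every task.
Total fee: 14 + 3 = 17.
No cover costs less than 17.

17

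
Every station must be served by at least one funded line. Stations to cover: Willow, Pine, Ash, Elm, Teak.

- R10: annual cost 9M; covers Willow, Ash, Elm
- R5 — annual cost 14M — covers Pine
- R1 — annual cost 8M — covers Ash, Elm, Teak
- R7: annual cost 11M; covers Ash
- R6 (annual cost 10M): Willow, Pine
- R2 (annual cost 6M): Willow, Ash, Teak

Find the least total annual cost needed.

18

The greedy cost-per-new-station heuristic would pick R2, R1, and R6 for 24, but a cheaper cover exists.
Choose R1 and R6: together they cover Willow, Pine, Ash, Elm, Teak — every station.
Total annual cost: 8 + 10 = 18.
No cover costs less than 18.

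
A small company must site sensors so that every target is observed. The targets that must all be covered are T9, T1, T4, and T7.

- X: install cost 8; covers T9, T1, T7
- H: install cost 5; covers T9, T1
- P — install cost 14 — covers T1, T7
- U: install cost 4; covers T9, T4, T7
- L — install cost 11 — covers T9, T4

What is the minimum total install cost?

This is an integer covering problem.
Choose H and U: together they cover T9, T1, T4, T7 — every target.
Total install cost: 5 + 4 = 9.

9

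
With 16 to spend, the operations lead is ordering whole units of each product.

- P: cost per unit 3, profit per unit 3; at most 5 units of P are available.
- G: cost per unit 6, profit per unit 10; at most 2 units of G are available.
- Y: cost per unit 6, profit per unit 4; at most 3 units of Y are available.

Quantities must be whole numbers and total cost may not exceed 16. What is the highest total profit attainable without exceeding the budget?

23

2×G: cost 12 ≤ 16, profit 2·10 = 20.
1×P and 2×G: cost 15 ≤ 16, profit 1·3 + 2·10 = 23.
Best is 23.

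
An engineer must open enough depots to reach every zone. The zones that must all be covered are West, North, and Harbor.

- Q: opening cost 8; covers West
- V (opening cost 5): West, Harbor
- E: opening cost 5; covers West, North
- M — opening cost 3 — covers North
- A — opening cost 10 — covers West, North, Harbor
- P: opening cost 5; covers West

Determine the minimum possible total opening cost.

Choose V and M: together they cover West, North, Harbor — every zone.
Total opening cost: 5 + 3 = 8.
No cover costs less than 8.

8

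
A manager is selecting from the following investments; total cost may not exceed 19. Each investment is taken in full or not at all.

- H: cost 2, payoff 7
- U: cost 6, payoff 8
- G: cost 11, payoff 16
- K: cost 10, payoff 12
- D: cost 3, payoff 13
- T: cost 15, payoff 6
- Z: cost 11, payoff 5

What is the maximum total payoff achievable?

36

Take H, G, and D: cost 2 + 11 + 3 = 16 ≤ 19, payoff 7 + 16 + 13 = 36.
No other feasible combination does better.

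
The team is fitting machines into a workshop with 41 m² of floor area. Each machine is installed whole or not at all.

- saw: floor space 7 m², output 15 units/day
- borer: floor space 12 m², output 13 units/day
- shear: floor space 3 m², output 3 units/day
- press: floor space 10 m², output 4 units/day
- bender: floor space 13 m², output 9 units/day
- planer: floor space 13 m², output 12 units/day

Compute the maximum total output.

43

This is a 0-1 knapsack instance.
Take saw, borer, shear, and planer: floor space 7 + 12 + 3 + 13 = 35 ≤ 41, output 15 + 13 + 3 + 12 = 43.
No other feasible combination does better.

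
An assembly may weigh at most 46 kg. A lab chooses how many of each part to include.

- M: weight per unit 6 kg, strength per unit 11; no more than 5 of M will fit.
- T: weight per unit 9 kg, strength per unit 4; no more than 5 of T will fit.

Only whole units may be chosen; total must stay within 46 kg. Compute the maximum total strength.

59

5×M and 1×T: weight 39 ≤ 46, strength 5·11 + 1·4 = 59.
5×M: weight 30 ≤ 46, strength 5·11 = 55.
Best is 59.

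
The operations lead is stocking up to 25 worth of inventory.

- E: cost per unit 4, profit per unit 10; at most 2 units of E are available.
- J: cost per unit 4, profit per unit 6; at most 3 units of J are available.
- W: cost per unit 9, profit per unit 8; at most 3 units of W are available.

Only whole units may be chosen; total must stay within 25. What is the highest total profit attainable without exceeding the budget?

2×E and 3×J: cost 20 ≤ 25, profit 2·10 + 3·6 = 38.
2×E, 2×J, and 1×W: cost 25 ≤ 25, profit 2·10 + 2·6 + 1·8 = 40.
Best is 40.

40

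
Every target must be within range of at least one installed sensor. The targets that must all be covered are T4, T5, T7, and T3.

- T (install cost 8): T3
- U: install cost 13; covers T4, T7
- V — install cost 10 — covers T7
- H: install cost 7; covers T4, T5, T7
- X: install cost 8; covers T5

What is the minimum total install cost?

15

This is an integer covering problem.
Choose T and H: together they cover T4, T5, T7, T3 — every target.
Total install cost: 8 + 7 = 15.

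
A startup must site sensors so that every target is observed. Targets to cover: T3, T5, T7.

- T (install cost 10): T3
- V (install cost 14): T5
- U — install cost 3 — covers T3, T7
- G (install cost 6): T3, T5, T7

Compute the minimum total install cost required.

6

This is a weighted set-cover instance.
The greedy cost-per-new-target heuristic would pick U and G for 9, but a cheaper cover exists.
G alone covers T3, T5, T7 — every target.
Total install cost: 6.
No cover costs less than 6.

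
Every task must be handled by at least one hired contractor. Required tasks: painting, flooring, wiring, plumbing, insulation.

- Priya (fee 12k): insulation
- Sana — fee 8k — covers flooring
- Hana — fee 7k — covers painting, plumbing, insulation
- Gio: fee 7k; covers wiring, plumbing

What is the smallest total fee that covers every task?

Choose Sana, Hana, and Gio: together they cover painting, flooring, wiring, plumbing, insulation — every task.
Total fee: 8 + 7 + 7 = 22.
No cover costs less than 22.

22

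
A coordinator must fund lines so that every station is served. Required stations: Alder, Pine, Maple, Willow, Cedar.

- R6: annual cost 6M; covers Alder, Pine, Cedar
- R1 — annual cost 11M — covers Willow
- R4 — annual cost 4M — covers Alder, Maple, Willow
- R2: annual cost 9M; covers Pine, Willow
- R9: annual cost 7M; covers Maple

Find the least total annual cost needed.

Choose R6 and R4: together they cover Alder, Pine, Maple, Willow, Cedar — every station.
Total annual cost: 6 + 4 = 10.

10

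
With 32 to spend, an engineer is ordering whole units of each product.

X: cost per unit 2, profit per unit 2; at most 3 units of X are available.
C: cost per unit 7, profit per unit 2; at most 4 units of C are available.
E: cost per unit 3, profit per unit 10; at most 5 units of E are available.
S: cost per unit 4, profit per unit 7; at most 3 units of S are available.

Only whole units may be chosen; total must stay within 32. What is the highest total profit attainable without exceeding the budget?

75

Take 2×X, 5×E, and 3×S: cost 31 ≤ 32, profit 2·2 + 5·10 + 3·7 = 75.
E has the best ratio (10/3) and is taken to its limit of 5; remaining capacity is filled optimally with the others.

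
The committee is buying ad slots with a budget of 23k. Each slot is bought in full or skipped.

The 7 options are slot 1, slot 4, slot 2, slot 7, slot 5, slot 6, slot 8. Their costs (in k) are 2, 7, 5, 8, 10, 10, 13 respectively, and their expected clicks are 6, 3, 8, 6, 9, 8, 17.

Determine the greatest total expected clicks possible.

Allowing fractional choices, the relaxed optimum would be about 33.7, but ad slots are indivisible.
slot 1 + slot 7 + slot 8: cost 2 + 8 + 13 = 23 ≤ 23, expected clicks 6 + 6 + 17 = 29.
slot 1 + slot 4 + slot 8: cost 2 + 7 + 13 = 22 ≤ 23, expected clicks 6 + 3 + 17 = 26.
slot 1 + slot 2 + slot 8: cost 2 + 5 + 13 = 20 ≤ 23, expected clicks 6 + 8 + 17 = 31.
Best is slot 1, slot 2, and slot 8 with total expected clicks 31.

31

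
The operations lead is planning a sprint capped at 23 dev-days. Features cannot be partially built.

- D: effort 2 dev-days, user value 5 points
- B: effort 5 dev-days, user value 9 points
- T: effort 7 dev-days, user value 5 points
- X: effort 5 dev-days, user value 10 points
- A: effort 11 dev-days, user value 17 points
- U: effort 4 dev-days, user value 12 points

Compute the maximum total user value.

Allowing fractional choices, the relaxed optimum would be about 46.8, but features are indivisible.
D + X + A + U: effort 2 + 5 + 11 + 4 = 22 ≤ 23, user value 5 + 10 + 17 + 12 = 44.
D + B + A + U: effort 2 + 5 + 11 + 4 = 22 ≤ 23, user value 5 + 9 + 17 + 12 = 43.
D + B + X + A: effort 2 + 5 + 5 + 11 = 23 ≤ 23, user value 5 + 9 + 10 + 17 = 41.
Best is D, X, A, and U with total user value 44.

44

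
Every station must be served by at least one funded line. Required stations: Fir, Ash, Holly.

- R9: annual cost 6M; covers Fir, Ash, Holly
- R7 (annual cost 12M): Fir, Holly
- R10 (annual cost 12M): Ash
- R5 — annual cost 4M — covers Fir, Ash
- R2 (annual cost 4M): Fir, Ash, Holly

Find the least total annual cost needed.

This is a weighted set-cover instance.
R2 alone covers Fir, Ash, Holly — every station.
Total annual cost: 4.
No cover costs less than 4.

4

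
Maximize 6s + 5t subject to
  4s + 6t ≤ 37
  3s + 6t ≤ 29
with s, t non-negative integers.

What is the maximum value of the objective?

54

(s,t)=(9,0) is feasible, giving 54.
(s,t)=(8,0) is feasible, giving 48.
No feasible integer point exceeds 54.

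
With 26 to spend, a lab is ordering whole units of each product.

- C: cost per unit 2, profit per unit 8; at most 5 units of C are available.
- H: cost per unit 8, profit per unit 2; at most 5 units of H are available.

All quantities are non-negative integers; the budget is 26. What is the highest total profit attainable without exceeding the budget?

Take 5×C and 2×H: cost 26 ≤ 26, profit 5·8 + 2·2 = 44.
C has the best ratio (8/2) and is taken to its limit of 5; remaining capacity is filled optimally with the others.

44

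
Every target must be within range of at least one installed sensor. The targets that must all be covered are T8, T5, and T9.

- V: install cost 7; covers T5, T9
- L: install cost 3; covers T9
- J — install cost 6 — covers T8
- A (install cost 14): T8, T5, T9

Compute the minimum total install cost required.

13

This is an integer covering problem.
The greedy cost-per-new-target heuristic would pick L, J, and V for 16, but a cheaper cover exists.
Choose V and J: together they cover T8, T5, T9 — every target.
Total install cost: 7 + 6 = 13.
No cover costs less than 13.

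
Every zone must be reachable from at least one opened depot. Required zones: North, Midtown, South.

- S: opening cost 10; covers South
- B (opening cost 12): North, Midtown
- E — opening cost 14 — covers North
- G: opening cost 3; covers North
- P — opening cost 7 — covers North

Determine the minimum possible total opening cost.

22

The greedy cost-per-new-zone heuristic would pick G, S, and B for 25, but a cheaper cover exists.
Choose S and B: together they cover North, Midtown, South — every zone.
Total opening cost: 10 + 12 = 22.
No cover costs less than 22.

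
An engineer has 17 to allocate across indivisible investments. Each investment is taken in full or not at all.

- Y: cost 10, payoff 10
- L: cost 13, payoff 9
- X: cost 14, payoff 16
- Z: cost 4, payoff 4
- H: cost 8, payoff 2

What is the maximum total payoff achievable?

16

This is an integer program with binary decision variables.
X: cost 14 ≤ 17, payoff 16.
L + Z: cost 13 + 4 = 17 ≤ 17, payoff 9 + 4 = 13.
Y + Z: cost 10 + 4 = 14 ≤ 17, payoff 10 + 4 = 14.
Best is X with total payoff 16.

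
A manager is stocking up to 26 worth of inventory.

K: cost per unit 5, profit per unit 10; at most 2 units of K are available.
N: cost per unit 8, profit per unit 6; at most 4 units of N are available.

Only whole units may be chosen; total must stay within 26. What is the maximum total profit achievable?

32

This is a bounded integer knapsack.
2×K and 1×N: cost 18 ≤ 26, profit 2·10 + 1·6 = 26.
2×K and 2×N: cost 26 ≤ 26, profit 2·10 + 2·6 = 32.
Best is 32.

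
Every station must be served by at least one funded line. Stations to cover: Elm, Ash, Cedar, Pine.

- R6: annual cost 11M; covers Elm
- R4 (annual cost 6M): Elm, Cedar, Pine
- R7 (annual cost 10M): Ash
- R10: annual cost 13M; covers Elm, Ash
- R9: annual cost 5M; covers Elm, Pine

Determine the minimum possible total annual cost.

This is an integer covering problem.
Choose R4 and R7: together they cover Elm, Ash, Cedar, Pine — every station.
Total annual cost: 6 + 10 = 16.
No cover costs less than 16.

16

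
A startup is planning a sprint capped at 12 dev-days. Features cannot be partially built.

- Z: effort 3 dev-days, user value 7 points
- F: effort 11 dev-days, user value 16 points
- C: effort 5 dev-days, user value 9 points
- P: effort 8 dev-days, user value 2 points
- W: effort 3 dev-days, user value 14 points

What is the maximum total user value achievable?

30

Z + C + W: effort 3 + 5 + 3 = 11 ≤ 12, user value 7 + 9 + 14 = 30.
C + W: effort 5 + 3 = 8 ≤ 12, user value 9 + 14 = 23.
Z + W: effort 3 + 3 = 6 ≤ 12, user value 7 + 14 = 21.
Best is Z, C, and W with total user value 30.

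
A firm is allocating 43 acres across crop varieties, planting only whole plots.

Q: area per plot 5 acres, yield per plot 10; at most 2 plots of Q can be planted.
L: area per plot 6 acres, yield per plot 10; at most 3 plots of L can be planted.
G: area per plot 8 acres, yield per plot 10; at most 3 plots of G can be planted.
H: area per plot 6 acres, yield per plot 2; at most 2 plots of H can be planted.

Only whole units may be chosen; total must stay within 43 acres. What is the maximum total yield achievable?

This is a bounded integer knapsack.
Q has the best ratio (10/5); taking only Q gives at most 2×10 = 20 (stopped by the supply cap of 2).
Mixing does better — 2×Q, 3×L, 1×G, and 1×H: area 42 ≤ 43, yield 2·10 + 3·10 + 1·10 + 1·2 = 62.

62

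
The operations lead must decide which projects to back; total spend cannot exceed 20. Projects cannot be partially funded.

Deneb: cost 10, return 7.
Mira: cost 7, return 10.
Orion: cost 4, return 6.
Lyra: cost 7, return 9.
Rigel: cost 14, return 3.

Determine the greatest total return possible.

25

Allowing fractional choices, the relaxed optimum would be about 26.4, but projects are indivisible.
Deneb + Mira: cost 10 + 7 = 17 ≤ 20, return 7 + 10 = 17.
Mira + Lyra: cost 7 + 7 = 14 ≤ 20, return 10 + 9 = 19.
Mira + Orion + Lyra: cost 7 + 4 + 7 = 18 ≤ 20, return 10 + 6 + 9 = 25.
Best is Mira, Orion, and Lyra with total return 25.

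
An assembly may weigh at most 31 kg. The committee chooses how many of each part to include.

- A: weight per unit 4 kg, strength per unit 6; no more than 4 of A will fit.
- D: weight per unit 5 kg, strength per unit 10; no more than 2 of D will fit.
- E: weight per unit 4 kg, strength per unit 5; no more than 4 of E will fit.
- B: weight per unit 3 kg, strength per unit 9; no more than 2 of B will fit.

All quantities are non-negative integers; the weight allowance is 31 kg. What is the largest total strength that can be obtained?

B has the best ratio (9/3); taking only B gives at most 2×9 = 18 (stopped by the supply cap of 2).
Mixing does better — 4×A, 1×D, 1×E, and 2×B: weight 31 ≤ 31, strength 4·6 + 1·10 + 1·5 + 2·9 = 57.

57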